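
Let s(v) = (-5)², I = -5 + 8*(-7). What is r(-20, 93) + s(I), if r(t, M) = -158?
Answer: -133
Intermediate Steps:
I = -61 (I = -5 - 56 = -61)
s(v) = 25
r(-20, 93) + s(I) = -158 + 25 = -133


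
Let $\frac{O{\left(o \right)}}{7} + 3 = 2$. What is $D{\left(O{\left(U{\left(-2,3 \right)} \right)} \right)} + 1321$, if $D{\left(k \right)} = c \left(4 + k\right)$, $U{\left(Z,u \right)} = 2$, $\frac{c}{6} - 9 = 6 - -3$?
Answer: $997$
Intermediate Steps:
$c = 108$ ($c = 54 + 6 \left(6 - -3\right) = 54 + 6 \left(6 + 3\right) = 54 + 6 \cdot 9 = 54 + 54 = 108$)
$O{\left(o \right)} = -7$ ($O{\left(o \right)} = -21 + 7 \cdot 2 = -21 + 14 = -7$)
$D{\left(k \right)} = 432 + 108 k$ ($D{\left(k \right)} = 108 \left(4 + k\right) = 432 + 108 k$)
$D{\left(O{\left(U{\left(-2,3 \right)} \right)} \right)} + 1321 = \left(432 + 108 \left(-7\right)\right) + 1321 = \left(432 - 756\right) + 1321 = -324 + 1321 = 997$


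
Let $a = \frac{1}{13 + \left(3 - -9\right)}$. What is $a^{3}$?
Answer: $\frac{1}{15625} \approx 6.4 \cdot 10^{-5}$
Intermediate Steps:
$a = \frac{1}{25}$ ($a = \frac{1}{13 + \left(3 + 9\right)} = \frac{1}{13 + 12} = \frac{1}{25} \approx 0.04$)
$a^{3} = \left(\frac{1}{25}\right)^{3} = \frac{1}{15625}$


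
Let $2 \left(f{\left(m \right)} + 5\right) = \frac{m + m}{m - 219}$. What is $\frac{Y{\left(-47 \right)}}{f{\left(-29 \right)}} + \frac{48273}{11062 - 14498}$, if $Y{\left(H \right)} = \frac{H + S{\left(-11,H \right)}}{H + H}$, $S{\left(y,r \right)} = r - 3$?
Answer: $- \frac{2788882549}{195566812} \approx -14.261$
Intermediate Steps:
$S{\left(y,r \right)} = -3 + r$ ($S{\left(y,r \right)} = r - 3 = -3 + r$)
$Y{\left(H \right)} = \frac{-3 + 2 H}{2 H}$ ($Y{\left(H \right)} = \frac{H + \left(-3 + H\right)}{H + H} = \frac{-3 + 2 H}{2 H}$)
$f{\left(m \right)} = -5 + \frac{m}{-219 + m}$ ($f{\left(m \right)} = -5 + \frac{\left(m + m\right) \frac{1}{m - 219}}{2} = -5 + \frac{2 m \frac{1}{-219 + m}}{2} = -5 + \frac{m}{-219 + m}$)
$\frac{Y{\left(-47 \right)}}{f{\left(-29 \right)}} + \frac{48273}{11062 - 14498} = \frac{\frac{1}{-47} \left(- \frac{3}{2} - 47\right)}{\frac{1}{-219 - 29} \left(1095 - -116\right)} + \frac{48273}{11062 - 14498} = \frac{\left(- \frac{1}{47}\right) \left(- \frac{97}{2}\right)}{\frac{1}{-248} \left(1095 + 116\right)} + \frac{48273}{-3436} = \frac{97}{94 \left(\left(- \frac{1}{248}\right) 1211\right)} + 48273 \left(- \frac{1}{3436}\right) = \frac{97}{94 \left(- \frac{1211}{248}\right)} - \frac{48273}{3436} = \frac{97}{94} \left(- \frac{248}{1211}\right) - \frac{48273}{3436} = - \frac{12028}{56917} - \frac{48273}{3436} = - \frac{2788882549}{195566812}$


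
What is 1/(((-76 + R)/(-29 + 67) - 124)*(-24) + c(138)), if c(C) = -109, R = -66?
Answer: 19/56177 ≈ 0.00033822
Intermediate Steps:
1/(((-76 + R)/(-29 + 67) - 124)*(-24) + c(138)) = 1/(((-76 - 66)/(-29 + 67) - 124)*(-24) - 109) = 1/((-142/38 - 124)*(-24) - 109) = 1/((-142*1/38 - 124)*(-24) - 109) = 1/((-71/19 - 124)*(-24) - 109) = 1/(-2427/19*(-24) - 109) = 1/(58248/19 - 109) = 1/(56177/19) = 19/56177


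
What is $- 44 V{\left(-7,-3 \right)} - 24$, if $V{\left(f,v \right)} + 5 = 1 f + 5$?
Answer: $284$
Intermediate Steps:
$V{\left(f,v \right)} = f$ ($V{\left(f,v \right)} = -5 + \left(1 f + 5\right) = -5 + \left(f + 5\right) = -5 + \left(5 + f\right) = f$)
$- 44 V{\left(-7,-3 \right)} - 24 = \left(-44\right) \left(-7\right) - 24 = 308 - 24 = 284$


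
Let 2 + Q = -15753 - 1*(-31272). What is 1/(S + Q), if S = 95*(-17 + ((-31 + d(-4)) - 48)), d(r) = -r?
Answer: 1/6777 ≈ 0.00014756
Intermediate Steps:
Q = 15517 (Q = -2 + (-15753 - 1*(-31272)) = -2 + (-15753 + 31272) = -2 + 15519 = 15517)
S = -8740 (S = 95*(-17 + ((-31 - 1*(-4)) - 48)) = 95*(-17 + ((-31 + 4) - 48)) = 95*(-17 + (-27 - 48)) = 95*(-17 - 75) = 95*(-92) = -8740)
1/(S + Q) = 1/(-8740 + 15517) = 1/6777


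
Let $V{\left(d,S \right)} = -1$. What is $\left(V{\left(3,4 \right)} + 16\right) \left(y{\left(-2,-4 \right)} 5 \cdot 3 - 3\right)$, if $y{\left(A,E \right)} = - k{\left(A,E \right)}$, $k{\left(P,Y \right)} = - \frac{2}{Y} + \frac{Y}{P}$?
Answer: $- \frac{1215}{2} \approx -607.5$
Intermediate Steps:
$y{\left(A,E \right)} = \frac{2}{E} - \frac{E}{A}$ ($y{\left(A,E \right)} = - (- \frac{2}{E} + \frac{E}{A}) = \frac{2}{E} - \frac{E}{A}$)
$\left(V{\left(3,4 \right)} + 16\right) \left(y{\left(-2,-4 \right)} 5 \cdot 3 - 3\right) = \left(-1 + 16\right) \left(\left(\frac{2}{-4} - - \frac{4}{-2}\right) 5 \cdot 3 - 3\right) = 15 \left(\left(2 \left(- \frac{1}{4}\right) - \left(-4\right) \left(- \frac{1}{2}\right)\right) 15 - 3\right) = 15 \left(\left(- \frac{1}{2} - 2\right) 15 - 3\right) = 15 \left(\left(- \frac{5}{2}\right) 15 - 3\right) = 15 \left(- \frac{75}{2} - 3\right) = 15 \left(- \frac{81}{2}\right) = - \frac{1215}{2}$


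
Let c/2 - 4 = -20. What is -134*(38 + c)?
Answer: -804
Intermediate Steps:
c = -32 (c = 8 + 2*(-20) = 8 - 40 = -32)
-134*(38 + c) = -134*(38 - 32) = -134*6 = -804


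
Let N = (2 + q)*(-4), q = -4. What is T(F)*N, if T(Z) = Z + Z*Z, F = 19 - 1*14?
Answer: 240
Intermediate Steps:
F = 5 (F = 19 - 14 = 5)
T(Z) = Z + Z**2
N = 8 (N = (2 - 4)*(-4) = -2*(-4) = 8)
T(F)*N = (5*(1 + 5))*8 = (5*6)*8 = 30*8 = 240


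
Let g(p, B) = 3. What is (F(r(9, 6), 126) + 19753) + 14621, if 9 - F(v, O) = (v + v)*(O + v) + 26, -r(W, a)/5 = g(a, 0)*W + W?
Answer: 14917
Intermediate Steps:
r(W, a) = -20*W (r(W, a) = -5*(3*W + W) = -20*W)
F(v, O) = -17 - 2*v*(O + v) (F(v, O) = 9 - ((v + v)*(O + v) + 26) = 9 - ((2*v)*(O + v) + 26) = 9 - (2*v*(O + v) + 26) = 9 - (26 + 2*v*(O + v)) = 9 + (-26 - 2*v*(O + v)) = -17 - 2*v*(O + v))
(F(r(9, 6), 126) + 19753) + 14621 = ((-17 - 2*(-20*9)² - 2*126*(-20*9)) + 19753) + 14621 = ((-17 - 2*(-180)² - 2*126*(-180)) + 19753) + 14621 = ((-17 - 2*32400 + 45360) + 19753) + 14621 = ((-17 - 64800 + 45360) + 19753) + 14621 = (-19457 + 19753) + 14621 = 296 + 14621 = 14917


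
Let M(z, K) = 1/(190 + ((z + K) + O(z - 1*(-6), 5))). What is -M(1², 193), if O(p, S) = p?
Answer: -1/391 ≈ -0.0025575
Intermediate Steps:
M(z, K) = 1/(196 + K + 2*z) (M(z, K) = 1/(190 + ((z + K) + (z - 1*(-6)))) = 1/(190 + ((K + z) + (z + 6))) = 1/(190 + ((K + z) + (6 + z))) = 1/(190 + (6 + K + 2*z)) = 1/(196 + K + 2*z))
-M(1², 193) = -1/(196 + 193 + 2*1²) = -1/(196 + 193 + 2*1) = -1/(196 + 193 + 2) = -1/391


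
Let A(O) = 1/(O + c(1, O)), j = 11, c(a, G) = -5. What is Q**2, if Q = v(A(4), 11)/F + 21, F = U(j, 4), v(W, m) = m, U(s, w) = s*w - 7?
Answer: 620944/1369 ≈ 453.57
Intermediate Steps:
U(s, w) = -7 + s*w
A(O) = 1/(-5 + O) (A(O) = 1/(O - 5) = 1/(-5 + O))
F = 37 (F = -7 + 11*4 = -7 + 44 = 37)
Q = 788/37 (Q = 11/37 + 21 = 788/37 ≈ 21.297)
Q**2 = (788/37)**2 = 620944/1369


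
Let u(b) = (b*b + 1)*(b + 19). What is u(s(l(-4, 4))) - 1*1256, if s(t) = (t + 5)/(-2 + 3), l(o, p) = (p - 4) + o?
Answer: -1216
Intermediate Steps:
l(o, p) = -4 + o + p (l(o, p) = (-4 + p) + o = -4 + o + p)
s(t) = 5 + t (s(t) = (5 + t)/1 = (5 + t)*1 = 5 + t)
u(b) = (1 + b²)*(19 + b) (u(b) = (b² + 1)*(19 + b) = (1 + b²)*(19 + b))
u(s(l(-4, 4))) - 1*1256 = (19 + (5 + (-4 - 4 + 4)) + (5 + (-4 - 4 + 4))³ + 19*(5 + (-4 - 4 + 4))²) - 1*1256 = (19 + (5 - 4) + (5 - 4)³ + 19*(5 - 4)²) - 1256 = (19 + 1 + 1³ + 19*1²) - 1256 = (19 + 1 + 1 + 19*1) - 1256 = (19 + 1 + 1 + 19) - 1256 = 40 - 1256 = -1216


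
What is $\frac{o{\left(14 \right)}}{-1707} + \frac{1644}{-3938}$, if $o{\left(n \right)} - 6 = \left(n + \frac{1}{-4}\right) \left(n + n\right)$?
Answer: $- \frac{2173033}{3361083} \approx -0.64653$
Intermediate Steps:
$o{\left(n \right)} = 6 + 2 n \left(- \frac{1}{4} + n\right)$ ($o{\left(n \right)} = 6 + \left(n + \frac{1}{-4}\right) \left(n + n\right) = 6 + \left(n - \frac{1}{4}\right) 2 n = 6 + \left(- \frac{1}{4} + n\right) 2 n = 6 + 2 n \left(- \frac{1}{4} + n\right)$)
$\frac{o{\left(14 \right)}}{-1707} + \frac{1644}{-3938} = \frac{6 + 2 \cdot 14^{2} - 7}{-1707} + \frac{1644}{-3938} = \left(6 + 2 \cdot 196 - 7\right) \left(- \frac{1}{1707}\right) + 1644 \left(- \frac{1}{3938}\right) = \left(6 + 392 - 7\right) \left(- \frac{1}{1707}\right) - \frac{822}{1969} = 391 \left(- \frac{1}{1707}\right) - \frac{822}{1969} = - \frac{391}{1707} - \frac{822}{1969} = - \frac{2173033}{3361083}$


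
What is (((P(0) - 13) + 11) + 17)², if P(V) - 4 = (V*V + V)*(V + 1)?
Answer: 361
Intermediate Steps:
P(V) = 4 + (1 + V)*(V + V²) (P(V) = 4 + (V*V + V)*(V + 1) = 4 + (V² + V)*(1 + V) = 4 + (V + V²)*(1 + V) = 4 + (1 + V)*(V + V²))
(((P(0) - 13) + 11) + 17)² = ((((4 + 0 + 0³ + 2*0²) - 13) + 11) + 17)² = ((((4 + 0 + 0 + 2*0) - 13) + 11) + 17)² = ((((4 + 0 + 0 + 0) - 13) + 11) + 17)² = (((4 - 13) + 11) + 17)² = ((-9 + 11) + 17)² = (2 + 17)² = 19² = 361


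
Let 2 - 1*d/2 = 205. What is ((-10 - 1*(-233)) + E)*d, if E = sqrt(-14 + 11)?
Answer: -90538 - 406*I*sqrt(3) ≈ -90538.0 - 703.21*I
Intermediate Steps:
d = -406 (d = 4 - 2*205 = 4 - 410 = -406)
E = I*sqrt(3) (E = sqrt(-3) = I*sqrt(3) ≈ 1.732*I)
((-10 - 1*(-233)) + E)*d = ((-10 - 1*(-233)) + I*sqrt(3))*(-406) = ((-10 + 233) + I*sqrt(3))*(-406) = (223 + I*sqrt(3))*(-406) = -90538 - 406*I*sqrt(3)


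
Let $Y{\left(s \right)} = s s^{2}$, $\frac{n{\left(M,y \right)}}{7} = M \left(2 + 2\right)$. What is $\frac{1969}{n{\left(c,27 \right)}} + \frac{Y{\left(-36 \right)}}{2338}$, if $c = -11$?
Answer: $- \frac{123205}{4676} \approx -26.348$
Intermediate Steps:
$n{\left(M,y \right)} = 28 M$ ($n{\left(M,y \right)} = 7 M \left(2 + 2\right) = 7 M 4 = 7 \cdot 4 M = 28 M$)
$Y{\left(s \right)} = s^{3}$
$\frac{1969}{n{\left(c,27 \right)}} + \frac{Y{\left(-36 \right)}}{2338} = \frac{1969}{28 \left(-11\right)} + \frac{\left(-36\right)^{3}}{2338} = \frac{1969}{-308} - \frac{23328}{1169} = 1969 \left(- \frac{1}{308}\right) - \frac{23328}{1169} = - \frac{179}{28} - \frac{23328}{1169} = - \frac{123205}{4676}$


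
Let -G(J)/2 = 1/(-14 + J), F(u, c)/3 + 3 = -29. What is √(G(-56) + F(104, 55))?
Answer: I*√117565/35 ≈ 9.7965*I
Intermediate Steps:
F(u, c) = -96 (F(u, c) = -9 + 3*(-29) = -9 - 87 = -96)
G(J) = -2/(-14 + J)
√(G(-56) + F(104, 55)) = √(-2/(-14 - 56) - 96) = √(-2/(-70) - 96) = √(-2*(-1/70) - 96) = √(1/35 - 96) = √(-3359/35) = I*√117565/35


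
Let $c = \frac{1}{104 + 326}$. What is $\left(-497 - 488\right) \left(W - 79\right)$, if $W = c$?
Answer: $\frac{6691893}{86} \approx 77813.0$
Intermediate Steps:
$c = \frac{1}{430} \approx 0.0023256$
$W = \frac{1}{430} \approx 0.0023256$
$\left(-497 - 488\right) \left(W - 79\right) = \left(-497 - 488\right) \left(\frac{1}{430} - 79\right) = \left(-985\right) \left(- \frac{33969}{430}\right) = \frac{6691893}{86}$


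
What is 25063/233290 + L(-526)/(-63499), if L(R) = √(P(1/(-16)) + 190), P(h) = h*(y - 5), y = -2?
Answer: 25063/233290 - √3047/253996 ≈ 0.10722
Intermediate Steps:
P(h) = -7*h (P(h) = h*(-2 - 5) = h*(-7) = -7*h)
L(R) = √3047/4 (L(R) = √(-7/(-16) + 190) = √(-7*(-1/16) + 190) = √(7/16 + 190) = √(3047/16) = √3047/4)
25063/233290 + L(-526)/(-63499) = 25063/233290 + (√3047/4)/(-63499) = 25063*(1/233290) + (√3047/4)*(-1/63499) = 25063/233290 - √3047/253996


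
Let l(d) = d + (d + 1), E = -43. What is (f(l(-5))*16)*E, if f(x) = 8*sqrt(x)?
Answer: -16512*I ≈ -16512.0*I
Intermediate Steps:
l(d) = 1 + 2*d (l(d) = d + (1 + d) = 1 + 2*d)
(f(l(-5))*16)*E = ((8*sqrt(1 + 2*(-5)))*16)*(-43) = ((8*sqrt(1 - 10))*16)*(-43) = ((8*sqrt(-9))*16)*(-43) = ((8*(3*I))*16)*(-43) = ((24*I)*16)*(-43) = (384*I)*(-43) = -16512*I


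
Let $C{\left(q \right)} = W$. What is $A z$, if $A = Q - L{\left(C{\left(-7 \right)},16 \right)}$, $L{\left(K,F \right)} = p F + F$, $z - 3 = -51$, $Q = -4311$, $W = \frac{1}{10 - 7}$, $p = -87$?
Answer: $140880$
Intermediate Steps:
$W = \frac{1}{3} \approx 0.33333$
$C{\left(q \right)} = \frac{1}{3}$
$z = -48$ ($z = 3 - 51 = -48$)
$L{\left(K,F \right)} = - 86 F$ ($L{\left(K,F \right)} = - 87 F + F = - 86 F$)
$A = -2935$ ($A = -4311 - \left(-86\right) 16 = -4311 - -1376 = -4311 + 1376 = -2935$)
$A z = \left(-2935\right) \left(-48\right) = 140880$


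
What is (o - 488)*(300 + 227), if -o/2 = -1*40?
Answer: -215016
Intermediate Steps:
o = 80 (o = -(-2)*40 = -2*(-40) = 80)
(o - 488)*(300 + 227) = (80 - 488)*(300 + 227) = -408*527 = -215016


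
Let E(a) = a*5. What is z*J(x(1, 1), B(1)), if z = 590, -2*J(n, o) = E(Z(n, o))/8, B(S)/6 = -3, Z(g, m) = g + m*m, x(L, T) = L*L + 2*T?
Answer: -482325/8 ≈ -60291.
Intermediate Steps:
x(L, T) = L² + 2*T
Z(g, m) = g + m²
E(a) = 5*a
B(S) = -18 (B(S) = 6*(-3) = -18)
J(n, o) = -5*n/16 - 5*o²/16 (J(n, o) = -5*(n + o²)/(2*8) = -(5*n + 5*o²)/(2*8) = -(5*n/8 + 5*o²/8)/2 = -5*n/16 - 5*o²/16)
z*J(x(1, 1), B(1)) = 590*(-5*(1² + 2*1)/16 - 5/16*(-18)²) = 590*(-5*(1 + 2)/16 - 5/16*324) = 590*(-5/16*3 - 405/4) = 590*(-15/16 - 405/4) = 590*(-1635/16) = -482325/8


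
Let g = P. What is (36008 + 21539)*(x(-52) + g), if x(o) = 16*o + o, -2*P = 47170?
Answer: -1408117543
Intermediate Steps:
P = -23585 (P = -½*47170 = -23585)
g = -23585
x(o) = 17*o
(36008 + 21539)*(x(-52) + g) = (36008 + 21539)*(17*(-52) - 23585) = 57547*(-884 - 23585) = 57547*(-24469) = -1408117543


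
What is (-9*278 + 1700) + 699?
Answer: -103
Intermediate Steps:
(-9*278 + 1700) + 699 = (-2502 + 1700) + 699 = -802 + 699 = -103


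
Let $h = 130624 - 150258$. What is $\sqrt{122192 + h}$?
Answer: $\sqrt{102558} \approx 320.25$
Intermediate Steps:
$h = -19634$ ($h = 130624 - 150258 = -19634$)
$\sqrt{122192 + h} = \sqrt{122192 - 19634} = \sqrt{102558}$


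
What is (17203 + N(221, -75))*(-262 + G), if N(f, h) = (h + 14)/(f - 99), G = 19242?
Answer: 326503450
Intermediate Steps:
N(f, h) = (14 + h)/(-99 + f)
(17203 + N(221, -75))*(-262 + G) = (17203 + (14 - 75)/(-99 + 221))*(-262 + 19242) = (17203 - 61/122)*18980 = (17203 + (1/122)*(-61))*18980 = (17203 - ½)*18980 = (34405/2)*18980 = 326503450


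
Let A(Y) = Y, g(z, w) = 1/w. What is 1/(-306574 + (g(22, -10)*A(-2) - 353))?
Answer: -5/1534634 ≈ -3.2581e-6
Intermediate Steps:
1/(-306574 + (g(22, -10)*A(-2) - 353)) = 1/(-306574 + (-2/(-10) - 353)) = 1/(-306574 + (-1/10*(-2) - 353)) = 1/(-306574 + (1/5 - 353)) = 1/(-306574 - 1764/5) = 1/(-1534634/5) = -5/1534634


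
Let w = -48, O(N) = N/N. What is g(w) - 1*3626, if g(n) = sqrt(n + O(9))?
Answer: -3626 + I*sqrt(47) ≈ -3626.0 + 6.8557*I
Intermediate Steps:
O(N) = 1
g(n) = sqrt(1 + n) (g(n) = sqrt(n + 1) = sqrt(1 + n))
g(w) - 1*3626 = sqrt(1 - 48) - 1*3626 = sqrt(-47) - 3626 = I*sqrt(47) - 3626 = -3626 + I*sqrt(47)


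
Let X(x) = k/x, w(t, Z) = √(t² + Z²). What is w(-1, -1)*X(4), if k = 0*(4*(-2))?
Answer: 0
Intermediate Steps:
k = 0 (k = 0*(-8) = 0)
w(t, Z) = √(Z² + t²)
X(x) = 0 (X(x) = 0/x = 0)
w(-1, -1)*X(4) = √((-1)² + (-1)²)*0 = √(1 + 1)*0 = √2*0 = 0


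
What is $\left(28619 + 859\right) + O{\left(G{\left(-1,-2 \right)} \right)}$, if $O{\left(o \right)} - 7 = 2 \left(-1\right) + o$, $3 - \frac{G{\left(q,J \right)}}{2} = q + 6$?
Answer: $29479$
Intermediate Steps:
$G{\left(q,J \right)} = -6 - 2 q$ ($G{\left(q,J \right)} = 6 - 2 \left(q + 6\right) = 6 - 2 \left(6 + q\right) = 6 - \left(12 + 2 q\right) = -6 - 2 q$)
$O{\left(o \right)} = 5 + o$ ($O{\left(o \right)} = 7 + \left(2 \left(-1\right) + o\right) = 7 + \left(-2 + o\right) = 5 + o$)
$\left(28619 + 859\right) + O{\left(G{\left(-1,-2 \right)} \right)} = \left(28619 + 859\right) + \left(5 - 4\right) = 29478 + \left(5 + \left(-6 + 2\right)\right) = 29478 + \left(5 - 4\right) = 29478 + 1 = 29479$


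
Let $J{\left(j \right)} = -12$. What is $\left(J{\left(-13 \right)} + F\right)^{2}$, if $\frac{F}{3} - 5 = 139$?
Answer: $176400$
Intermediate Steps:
$F = 432$ ($F = 15 + 3 \cdot 139 = 15 + 417 = 432$)
$\left(J{\left(-13 \right)} + F\right)^{2} = \left(-12 + 432\right)^{2} = 420^{2} = 176400$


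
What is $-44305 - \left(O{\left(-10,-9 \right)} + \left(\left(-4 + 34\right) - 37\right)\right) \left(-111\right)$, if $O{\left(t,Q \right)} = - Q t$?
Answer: $-55072$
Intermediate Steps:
$O{\left(t,Q \right)} = - Q t$
$-44305 - \left(O{\left(-10,-9 \right)} + \left(\left(-4 + 34\right) - 37\right)\right) \left(-111\right) = -44305 - \left(\left(-1\right) \left(-9\right) \left(-10\right) + \left(\left(-4 + 34\right) - 37\right)\right) \left(-111\right) = -44305 - \left(-90 + \left(30 - 37\right)\right) \left(-111\right) = -44305 - \left(-90 - 7\right) \left(-111\right) = -44305 - \left(-97\right) \left(-111\right) = -44305 - 10767 = -55072$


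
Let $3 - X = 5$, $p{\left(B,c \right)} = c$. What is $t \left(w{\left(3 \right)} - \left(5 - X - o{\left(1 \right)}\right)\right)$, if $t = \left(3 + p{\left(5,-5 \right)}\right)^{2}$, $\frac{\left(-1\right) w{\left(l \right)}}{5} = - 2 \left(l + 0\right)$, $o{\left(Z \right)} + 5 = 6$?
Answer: $96$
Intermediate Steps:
$o{\left(Z \right)} = 1$ ($o{\left(Z \right)} = -5 + 6 = 1$)
$X = -2$ ($X = 3 - 5 = -2$)
$w{\left(l \right)} = 10 l$ ($w{\left(l \right)} = - 5 \left(- 2 \left(l + 0\right)\right) = - 5 \left(- 2 l\right) = 10 l$)
$t = 4$ ($t = \left(3 - 5\right)^{2} = \left(-2\right)^{2} = 4$)
$t \left(w{\left(3 \right)} - \left(5 - X - o{\left(1 \right)}\right)\right) = 4 \left(10 \cdot 3 + \left(\left(-2 + 1\right) - 5\right)\right) = 4 \left(30 - 6\right) = 4 \cdot 24 = 96$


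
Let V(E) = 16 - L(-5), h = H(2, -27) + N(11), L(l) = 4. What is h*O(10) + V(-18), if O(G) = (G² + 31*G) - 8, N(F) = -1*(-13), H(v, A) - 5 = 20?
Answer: 15288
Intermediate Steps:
H(v, A) = 25 (H(v, A) = 5 + 20 = 25)
N(F) = 13
O(G) = -8 + G² + 31*G
h = 38 (h = 25 + 13 = 38)
V(E) = 12 (V(E) = 16 - 1*4 = 16 - 4 = 12)
h*O(10) + V(-18) = 38*(-8 + 10² + 31*10) + 12 = 38*(-8 + 100 + 310) + 12 = 38*402 + 12 = 15276 + 12 = 15288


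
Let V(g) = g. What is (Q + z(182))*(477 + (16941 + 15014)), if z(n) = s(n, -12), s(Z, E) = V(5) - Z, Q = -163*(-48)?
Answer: 248007504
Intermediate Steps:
Q = 7824
s(Z, E) = 5 - Z
z(n) = 5 - n
(Q + z(182))*(477 + (16941 + 15014)) = (7824 + (5 - 1*182))*(477 + (16941 + 15014)) = (7824 + (5 - 182))*(477 + 31955) = (7824 - 177)*32432 = 7647*32432 = 248007504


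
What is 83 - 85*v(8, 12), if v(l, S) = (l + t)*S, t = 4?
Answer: -12157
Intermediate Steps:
v(l, S) = S*(4 + l) (v(l, S) = (l + 4)*S = (4 + l)*S = S*(4 + l))
83 - 85*v(8, 12) = 83 - 1020*(4 + 8) = 83 - 1020*12 = 83 - 85*144 = 83 - 12240 = -12157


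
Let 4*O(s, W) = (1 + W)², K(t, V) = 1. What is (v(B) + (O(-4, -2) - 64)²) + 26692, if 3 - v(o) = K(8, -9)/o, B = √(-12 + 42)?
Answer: 492145/16 - √30/30 ≈ 30759.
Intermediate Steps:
O(s, W) = (1 + W)²/4
B = √30 ≈ 5.4772
v(o) = 3 - 1/o
(v(B) + (O(-4, -2) - 64)²) + 26692 = ((3 - 1/(√30)) + ((1 - 2)²/4 - 64)²) + 26692 = ((3 - √30/30) + ((¼)*(-1)² - 64)²) + 26692 = ((3 - √30/30) + ((¼)*1 - 64)²) + 26692 = ((3 - √30/30) + (¼ - 64)²) + 26692 = ((3 - √30/30) + (-255/4)²) + 26692 = ((3 - √30/30) + 65025/16) + 26692 = (65073/16 - √30/30) + 26692 = 492145/16 - √30/30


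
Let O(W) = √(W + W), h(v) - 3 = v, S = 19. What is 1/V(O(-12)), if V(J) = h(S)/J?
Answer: I*√6/11 ≈ 0.22268*I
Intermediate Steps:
h(v) = 3 + v
O(W) = √2*√W (O(W) = √(2*W) = √2*√W)
V(J) = 22/J (V(J) = (3 + 19)/J = 22/J)
1/V(O(-12)) = 1/(22/((√2*√(-12)))) = 1/(22/((√2*(2*I*√3)))) = 1/(22/((2*I*√6))) = 1/(22*(-I*√6/12)) = 1/(-11*I*√6/6) = I*√6/11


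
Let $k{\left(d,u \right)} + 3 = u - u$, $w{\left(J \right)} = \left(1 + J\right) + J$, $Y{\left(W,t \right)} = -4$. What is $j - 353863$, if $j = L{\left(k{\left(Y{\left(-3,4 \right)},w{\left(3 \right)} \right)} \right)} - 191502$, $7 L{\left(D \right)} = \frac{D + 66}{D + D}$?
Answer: $- \frac{1090733}{2} \approx -5.4537 \cdot 10^{5}$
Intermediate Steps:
$w{\left(J \right)} = 1 + 2 J$
$k{\left(d,u \right)} = -3$ ($k{\left(d,u \right)} = -3 + \left(u - u\right) = -3 + 0 = -3$)
$L{\left(D \right)} = \frac{66 + D}{14 D}$ ($L{\left(D \right)} = \frac{\left(D + 66\right) \frac{1}{D + D}}{7} = \frac{\left(66 + D\right) \frac{1}{2 D}}{7} = \frac{\frac{1}{2} \frac{1}{D} \left(66 + D\right)}{7} = \frac{66 + D}{14 D}$)
$j = - \frac{383007}{2}$ ($j = \frac{66 - 3}{14 \left(-3\right)} - 191502 = \frac{1}{14} \left(- \frac{1}{3}\right) 63 - 191502 = - \frac{3}{2} - 191502 = - \frac{383007}{2} \approx -1.915 \cdot 10^{5}$)
$j - 353863 = - \frac{383007}{2} - 353863 = - \frac{1090733}{2}$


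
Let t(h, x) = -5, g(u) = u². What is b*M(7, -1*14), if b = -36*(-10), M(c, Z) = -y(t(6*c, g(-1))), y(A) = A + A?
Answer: 3600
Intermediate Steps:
y(A) = 2*A
M(c, Z) = 10 (M(c, Z) = -2*(-5) = -1*(-10) = 10)
b = 360
b*M(7, -1*14) = 360*10 = 3600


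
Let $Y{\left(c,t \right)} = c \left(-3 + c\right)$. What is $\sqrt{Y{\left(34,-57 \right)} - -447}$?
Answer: $\sqrt{1501} \approx 38.743$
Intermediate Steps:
$\sqrt{Y{\left(34,-57 \right)} - -447} = \sqrt{34 \left(-3 + 34\right) - -447} = \sqrt{34 \cdot 31 + 447} = \sqrt{1054 + 447} = \sqrt{1501}$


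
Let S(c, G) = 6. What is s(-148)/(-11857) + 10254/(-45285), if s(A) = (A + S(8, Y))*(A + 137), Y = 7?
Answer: -902896/2520865 ≈ -0.35817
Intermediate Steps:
s(A) = (6 + A)*(137 + A) (s(A) = (A + 6)*(A + 137) = (6 + A)*(137 + A))
s(-148)/(-11857) + 10254/(-45285) = (822 + (-148)**2 + 143*(-148))/(-11857) + 10254/(-45285) = (822 + 21904 - 21164)*(-1/11857) + 10254*(-1/45285) = 1562*(-1/11857) - 3418/15095 = -22/167 - 3418/15095 = -902896/2520865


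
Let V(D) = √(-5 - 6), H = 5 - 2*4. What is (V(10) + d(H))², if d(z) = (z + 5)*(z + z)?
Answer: (12 - I*√11)² ≈ 133.0 - 79.599*I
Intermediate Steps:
H = -3 (H = 5 - 8 = -3)
d(z) = 2*z*(5 + z) (d(z) = (5 + z)*(2*z) = 2*z*(5 + z))
V(D) = I*√11 (V(D) = √(-11) = I*√11)
(V(10) + d(H))² = (I*√11 + 2*(-3)*(5 - 3))² = (I*√11 + 2*(-3)*2)² = (I*√11 - 12)² = (-12 + I*√11)²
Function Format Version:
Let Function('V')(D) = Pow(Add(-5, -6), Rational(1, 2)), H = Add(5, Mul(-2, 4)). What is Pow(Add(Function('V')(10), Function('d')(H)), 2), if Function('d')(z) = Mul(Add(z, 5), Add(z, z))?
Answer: Pow(Add(12, Mul(-1, I, Pow(11, Rational(1, 2)))), 2) ≈ Add(133.00, Mul(-79.599, I))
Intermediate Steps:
H = -3 (H = Add(5, -8) = -3)
Function('d')(z) = Mul(2, z, Add(5, z)) (Function('d')(z) = Mul(Add(5, z), Mul(2, z)) = Mul(2, z, Add(5, z)))
Function('V')(D) = Mul(I, Pow(11, Rational(1, 2))) (Function('V')(D) = Pow(-11, Rational(1, 2)) = Mul(I, Pow(11, Rational(1, 2))))
Pow(Add(Function('V')(10), Function('d')(H)), 2) = Pow(Add(Mul(I, Pow(11, Rational(1, 2))), Mul(2, -3, Add(5, -3))), 2) = Pow(Add(Mul(I, Pow(11, Rational(1, 2))), Mul(2, -3, 2)), 2) = Pow(Add(Mul(I, Pow(11, Rational(1, 2))), -12), 2) = Pow(Add(-12, Mul(I, Pow(11, Rational(1, 2)))), 2)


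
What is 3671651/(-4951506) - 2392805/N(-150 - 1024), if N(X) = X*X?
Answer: -8454268384003/3412270941828 ≈ -2.4776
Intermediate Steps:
N(X) = X**2
3671651/(-4951506) - 2392805/N(-150 - 1024) = 3671651/(-4951506) - 2392805/(-150 - 1024)**2 = 3671651*(-1/4951506) - 2392805/((-1174)**2) = -3671651/4951506 - 2392805/1378276 = -8454268384003/3412270941828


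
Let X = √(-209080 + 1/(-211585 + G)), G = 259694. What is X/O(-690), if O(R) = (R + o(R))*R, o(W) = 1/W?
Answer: I*√483910617151371/22904743009 ≈ 0.00096041*I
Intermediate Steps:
O(R) = R*(R + 1/R) (O(R) = (R + 1/R)*R = R*(R + 1/R))
X = I*√483910617151371/48109 (X = √(-209080 + 1/(-211585 + 259694)) = √(-209080 + 1/48109) = √(-10058629719/48109) = I*√483910617151371/48109 ≈ 457.25*I)
X/O(-690) = (I*√483910617151371/48109)/(1 + (-690)²) = (I*√483910617151371/48109)/(1 + 476100) = (I*√483910617151371/48109)/476101 = (I*√483910617151371/48109)*(1/476101) = I*√483910617151371/22904743009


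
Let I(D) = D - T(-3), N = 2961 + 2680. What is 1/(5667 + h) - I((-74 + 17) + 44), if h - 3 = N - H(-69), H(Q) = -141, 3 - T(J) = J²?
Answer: 80165/11452 ≈ 7.0001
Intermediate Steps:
T(J) = 3 - J²
N = 5641
h = 5785 (h = 3 + (5641 - 1*(-141)) = 3 + (5641 + 141) = 3 + 5782 = 5785)
I(D) = 6 + D (I(D) = D - (3 - 1*(-3)²) = D - (3 - 1*9) = D - (3 - 9) = D - 1*(-6) = D + 6 = 6 + D)
1/(5667 + h) - I((-74 + 17) + 44) = 1/(5667 + 5785) - (6 + ((-74 + 17) + 44)) = 1/11452 - (6 + (-57 + 44)) = 1/11452 - (6 - 13) = 1/11452 - 1*(-7) = 1/11452 + 7 = 80165/11452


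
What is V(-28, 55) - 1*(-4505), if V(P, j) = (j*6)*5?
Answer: 6155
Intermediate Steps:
V(P, j) = 30*j (V(P, j) = (6*j)*5 = 30*j)
V(-28, 55) - 1*(-4505) = 30*55 - 1*(-4505) = 1650 + 4505 = 6155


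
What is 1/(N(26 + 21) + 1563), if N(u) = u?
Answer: 1/1610 ≈ 0.00062112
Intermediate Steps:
1/(N(26 + 21) + 1563) = 1/((26 + 21) + 1563) = 1/(47 + 1563) = 1/1610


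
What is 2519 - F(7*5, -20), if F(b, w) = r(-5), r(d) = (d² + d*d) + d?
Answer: 2474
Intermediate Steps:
r(d) = d + 2*d² (r(d) = (d² + d²) + d = 2*d² + d = d + 2*d²)
F(b, w) = 45 (F(b, w) = -5*(1 + 2*(-5)) = -5*(1 - 10) = -5*(-9) = 45)
2519 - F(7*5, -20) = 2519 - 1*45 = 2519 - 45 = 2474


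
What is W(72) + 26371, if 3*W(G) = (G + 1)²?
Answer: 84442/3 ≈ 28147.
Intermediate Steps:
W(G) = (1 + G)²/3 (W(G) = (G + 1)²/3 = (1 + G)²/3)
W(72) + 26371 = (1 + 72)²/3 + 26371 = (⅓)*73² + 26371 = (⅓)*5329 + 26371 = 5329/3 + 26371 = 84442/3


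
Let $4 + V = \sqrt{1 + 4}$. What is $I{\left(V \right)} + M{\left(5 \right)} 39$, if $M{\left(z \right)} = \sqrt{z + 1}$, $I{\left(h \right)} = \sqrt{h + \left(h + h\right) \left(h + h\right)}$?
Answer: $\sqrt{80 - 31 \sqrt{5}} + 39 \sqrt{6} \approx 98.798$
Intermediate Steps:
$V = -4 + \sqrt{5}$ ($V = -4 + \sqrt{1 + 4} = -4 + \sqrt{5} \approx -1.7639$)
$I{\left(h \right)} = \sqrt{h + 4 h^{2}}$ ($I{\left(h \right)} = \sqrt{h + 2 h 2 h} = \sqrt{h + 4 h^{2}}$)
$M{\left(z \right)} = \sqrt{1 + z}$
$I{\left(V \right)} + M{\left(5 \right)} 39 = \sqrt{\left(-4 + \sqrt{5}\right) \left(1 + 4 \left(-4 + \sqrt{5}\right)\right)} + \sqrt{1 + 5} \cdot 39 = \sqrt{\left(-4 + \sqrt{5}\right) \left(1 - \left(16 - 4 \sqrt{5}\right)\right)} + \sqrt{6} \cdot 39 = \sqrt{\left(-4 + \sqrt{5}\right) \left(-15 + 4 \sqrt{5}\right)} + 39 \sqrt{6} = \sqrt{\left(-15 + 4 \sqrt{5}\right) \left(-4 + \sqrt{5}\right)} + 39 \sqrt{6} = \sqrt{4 - \sqrt{5}} \sqrt{15 - 4 \sqrt{5}} + 39 \sqrt{6} = 39 \sqrt{6} + \sqrt{4 - \sqrt{5}} \sqrt{15 - 4 \sqrt{5}}$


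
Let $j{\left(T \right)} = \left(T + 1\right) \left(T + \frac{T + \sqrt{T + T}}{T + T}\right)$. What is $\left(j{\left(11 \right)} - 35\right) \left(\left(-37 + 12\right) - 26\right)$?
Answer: $-5253 - \frac{306 \sqrt{22}}{11} \approx -5383.5$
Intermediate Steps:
$j{\left(T \right)} = \left(1 + T\right) \left(T + \frac{T + \sqrt{2} \sqrt{T}}{2 T}\right)$ ($j{\left(T \right)} = \left(1 + T\right) \left(T + \frac{T + \sqrt{2 T}}{2 T}\right) = \left(1 + T\right) \left(T + \left(T + \sqrt{2} \sqrt{T}\right) \frac{1}{2 T}\right) = \left(1 + T\right) \left(T + \frac{T + \sqrt{2} \sqrt{T}}{2 T}\right)$)
$\left(j{\left(11 \right)} - 35\right) \left(\left(-37 + 12\right) - 26\right) = \left(\left(\frac{1}{2} + 11^{2} + \frac{3}{2} \cdot 11 + \frac{\sqrt{2} \sqrt{11}}{2} + \frac{\sqrt{2}}{2 \sqrt{11}}\right) - 35\right) \left(\left(-37 + 12\right) - 26\right) = \left(\left(\frac{1}{2} + 121 + \frac{33}{2} + \frac{\sqrt{22}}{2} + \frac{\sqrt{2} \frac{\sqrt{11}}{11}}{2}\right) - 35\right) \left(-25 - 26\right) = \left(\left(\frac{1}{2} + 121 + \frac{33}{2} + \frac{\sqrt{22}}{2} + \frac{\sqrt{22}}{22}\right) - 35\right) \left(-51\right) = \left(\left(138 + \frac{6 \sqrt{22}}{11}\right) - 35\right) \left(-51\right) = \left(103 + \frac{6 \sqrt{22}}{11}\right) \left(-51\right) = -5253 - \frac{306 \sqrt{22}}{11}$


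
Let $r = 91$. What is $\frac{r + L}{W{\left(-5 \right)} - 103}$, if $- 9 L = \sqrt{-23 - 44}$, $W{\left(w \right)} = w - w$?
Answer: $- \frac{91}{103} + \frac{i \sqrt{67}}{927} \approx -0.8835 + 0.0088299 i$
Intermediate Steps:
$W{\left(w \right)} = 0$
$L = - \frac{i \sqrt{67}}{9}$ ($L = - \frac{\sqrt{-23 - 44}}{9} = - \frac{\sqrt{-67}}{9} = - \frac{i \sqrt{67}}{9} \approx - 0.90948 i$)
$\frac{r + L}{W{\left(-5 \right)} - 103} = \frac{91 - \frac{i \sqrt{67}}{9}}{0 - 103} = \frac{91 - \frac{i \sqrt{67}}{9}}{-103} = - \frac{91 - \frac{i \sqrt{67}}{9}}{103} = - \frac{91}{103} + \frac{i \sqrt{67}}{927}$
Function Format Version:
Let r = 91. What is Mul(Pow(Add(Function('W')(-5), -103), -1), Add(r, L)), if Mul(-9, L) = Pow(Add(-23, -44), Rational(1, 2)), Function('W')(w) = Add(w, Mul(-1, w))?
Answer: Add(Rational(-91, 103), Mul(Rational(1, 927), I, Pow(67, Rational(1, 2)))) ≈ Add(-0.88350, Mul(0.0088299, I))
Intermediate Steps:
Function('W')(w) = 0
L = Mul(Rational(-1, 9), I, Pow(67, Rational(1, 2))) (L = Mul(Rational(-1, 9), Pow(Add(-23, -44), Rational(1, 2))) = Mul(Rational(-1, 9), Pow(-67, Rational(1, 2))) = Mul(Rational(-1, 9), Mul(I, Pow(67, Rational(1, 2)))) = Mul(Rational(-1, 9), I, Pow(67, Rational(1, 2))) ≈ Mul(-0.90948, I))
Mul(Pow(Add(Function('W')(-5), -103), -1), Add(r, L)) = Mul(Pow(Add(0, -103), -1), Add(91, Mul(Rational(-1, 9), I, Pow(67, Rational(1, 2))))) = Mul(Pow(-103, -1), Add(91, Mul(Rational(-1, 9), I, Pow(67, Rational(1, 2))))) = Mul(Rational(-1, 103), Add(91, Mul(Rational(-1, 9), I, Pow(67, Rational(1, 2))))) = Add(Rational(-91, 103), Mul(Rational(1, 927), I, Pow(67, Rational(1, 2))))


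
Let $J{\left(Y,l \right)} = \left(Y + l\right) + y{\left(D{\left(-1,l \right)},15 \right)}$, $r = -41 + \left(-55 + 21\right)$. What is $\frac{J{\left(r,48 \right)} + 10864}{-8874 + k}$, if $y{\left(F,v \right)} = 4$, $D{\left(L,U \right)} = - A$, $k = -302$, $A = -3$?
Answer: $- \frac{293}{248} \approx -1.1815$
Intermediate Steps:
$D{\left(L,U \right)} = 3$ ($D{\left(L,U \right)} = \left(-1\right) \left(-3\right) = 3$)
$r = -75$ ($r = -41 - 34 = -75$)
$J{\left(Y,l \right)} = 4 + Y + l$ ($J{\left(Y,l \right)} = \left(Y + l\right) + 4 = 4 + Y + l$)
$\frac{J{\left(r,48 \right)} + 10864}{-8874 + k} = \frac{\left(4 - 75 + 48\right) + 10864}{-8874 - 302} = \frac{-23 + 10864}{-9176} = 10841 \left(- \frac{1}{9176}\right) = - \frac{293}{248}$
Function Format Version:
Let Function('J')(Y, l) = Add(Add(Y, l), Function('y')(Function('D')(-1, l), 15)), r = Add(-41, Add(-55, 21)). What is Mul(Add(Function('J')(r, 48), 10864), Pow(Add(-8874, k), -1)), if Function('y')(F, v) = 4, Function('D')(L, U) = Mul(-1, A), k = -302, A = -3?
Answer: Rational(-293, 248) ≈ -1.1815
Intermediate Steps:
Function('D')(L, U) = 3 (Function('D')(L, U) = Mul(-1, -3) = 3)
r = -75 (r = Add(-41, -34) = -75)
Function('J')(Y, l) = Add(4, Y, l) (Function('J')(Y, l) = Add(Add(Y, l), 4) = Add(4, Y, l))
Mul(Add(Function('J')(r, 48), 10864), Pow(Add(-8874, k), -1)) = Mul(Add(Add(4, -75, 48), 10864), Pow(Add(-8874, -302), -1)) = Mul(Add(-23, 10864), Pow(-9176, -1)) = Mul(10841, Rational(-1, 9176)) = Rational(-293, 248)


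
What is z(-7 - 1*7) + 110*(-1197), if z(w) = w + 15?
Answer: -131669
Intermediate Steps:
z(w) = 15 + w
z(-7 - 1*7) + 110*(-1197) = (15 + (-7 - 1*7)) + 110*(-1197) = (15 + (-7 - 7)) - 131670 = (15 - 14) - 131670 = 1 - 131670 = -131669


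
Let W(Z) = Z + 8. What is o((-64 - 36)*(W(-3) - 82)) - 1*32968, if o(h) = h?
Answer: -25268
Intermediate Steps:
W(Z) = 8 + Z
o((-64 - 36)*(W(-3) - 82)) - 1*32968 = (-64 - 36)*((8 - 3) - 82) - 1*32968 = -100*(5 - 82) - 32968 = -100*(-77) - 32968 = 7700 - 32968 = -25268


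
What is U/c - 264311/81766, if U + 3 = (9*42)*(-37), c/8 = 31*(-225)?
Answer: -2267454871/760423800 ≈ -2.9818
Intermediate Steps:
c = -55800 (c = 8*(31*(-225)) = 8*(-6975) = -55800)
U = -13989 (U = -3 + (9*42)*(-37) = -3 + 378*(-37) = -3 - 13986 = -13989)
U/c - 264311/81766 = -13989/(-55800) - 264311/81766 = -13989*(-1/55800) - 264311*1/81766 = 4663/18600 - 264311/81766 = -2267454871/760423800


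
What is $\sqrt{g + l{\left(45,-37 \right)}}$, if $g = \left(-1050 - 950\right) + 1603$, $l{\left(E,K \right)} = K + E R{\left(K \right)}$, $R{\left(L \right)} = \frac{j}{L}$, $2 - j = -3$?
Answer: $\frac{i \sqrt{602471}}{37} \approx 20.978 i$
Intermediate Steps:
$j = 5$ ($j = 2 - -3 = 2 + 3 = 5$)
$R{\left(L \right)} = \frac{5}{L}$
$l{\left(E,K \right)} = K + \frac{5 E}{K}$ ($l{\left(E,K \right)} = K + E \frac{5}{K} = K + \frac{5 E}{K}$)
$g = -397$ ($g = -2000 + 1603 = -397$)
$\sqrt{g + l{\left(45,-37 \right)}} = \sqrt{-397 - \left(37 - \frac{225}{-37}\right)} = \sqrt{-397 - \left(37 - - \frac{225}{37}\right)} = \sqrt{-397 - \frac{1594}{37}} = \sqrt{- \frac{16283}{37}} = \frac{i \sqrt{602471}}{37}$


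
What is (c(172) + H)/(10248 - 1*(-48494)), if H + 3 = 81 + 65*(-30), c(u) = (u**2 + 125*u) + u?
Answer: 24692/29371 ≈ 0.84069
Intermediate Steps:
c(u) = u**2 + 126*u
H = -1872 (H = -3 + (81 + 65*(-30)) = -3 + (81 - 1950) = -3 - 1869 = -1872)
(c(172) + H)/(10248 - 1*(-48494)) = (172*(126 + 172) - 1872)/(10248 - 1*(-48494)) = (172*298 - 1872)/(10248 + 48494) = (51256 - 1872)/58742 = 49384*(1/58742) = 24692/29371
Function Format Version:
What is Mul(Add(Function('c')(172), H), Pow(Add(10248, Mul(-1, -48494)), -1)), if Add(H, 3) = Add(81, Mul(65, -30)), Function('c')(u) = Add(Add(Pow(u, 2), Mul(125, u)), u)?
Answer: Rational(24692, 29371) ≈ 0.84069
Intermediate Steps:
Function('c')(u) = Add(Pow(u, 2), Mul(126, u))
H = -1872 (H = Add(-3, Add(81, Mul(65, -30))) = Add(-3, Add(81, -1950)) = Add(-3, -1869) = -1872)
Mul(Add(Function('c')(172), H), Pow(Add(10248, Mul(-1, -48494)), -1)) = Mul(Add(Mul(172, Add(126, 172)), -1872), Pow(Add(10248, Mul(-1, -48494)), -1)) = Mul(Add(Mul(172, 298), -1872), Pow(Add(10248, 48494), -1)) = Mul(Add(51256, -1872), Pow(58742, -1)) = Mul(49384, Rational(1, 58742)) = Rational(24692, 29371)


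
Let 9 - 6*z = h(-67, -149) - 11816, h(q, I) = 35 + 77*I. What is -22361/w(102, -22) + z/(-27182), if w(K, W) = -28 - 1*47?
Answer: 1215051829/4077300 ≈ 298.00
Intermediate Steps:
w(K, W) = -75 (w(K, W) = -28 - 47 = -75)
z = 23263/6 (z = 3/2 - ((35 + 77*(-149)) - 11816)/6 = 3/2 - ((35 - 11473) - 11816)/6 = 3/2 - (-11438 - 11816)/6 = 3/2 - ⅙*(-23254) = 3/2 + 11627/3 = 23263/6 ≈ 3877.2)
-22361/w(102, -22) + z/(-27182) = -22361/(-75) + (23263/6)/(-27182) = -22361*(-1/75) + (23263/6)*(-1/27182) = 22361/75 - 23263/163092 = 1215051829/4077300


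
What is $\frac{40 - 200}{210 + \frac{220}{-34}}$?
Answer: $- \frac{136}{173} \approx -0.78613$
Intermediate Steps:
$\frac{40 - 200}{210 + \frac{220}{-34}} = - \frac{160}{210 + 220 \left(- \frac{1}{34}\right)} = - \frac{160}{210 - \frac{110}{17}} = - \frac{160}{\frac{3460}{17}} = \left(-160\right) \frac{17}{3460} = - \frac{136}{173}$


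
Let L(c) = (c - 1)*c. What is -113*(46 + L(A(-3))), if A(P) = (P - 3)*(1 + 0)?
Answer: -9944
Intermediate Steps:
A(P) = -3 + P (A(P) = (-3 + P)*1 = -3 + P)
L(c) = c*(-1 + c) (L(c) = (-1 + c)*c = c*(-1 + c))
-113*(46 + L(A(-3))) = -113*(46 + (-3 - 3)*(-1 + (-3 - 3))) = -113*(46 - 6*(-1 - 6)) = -113*(46 - 6*(-7)) = -113*(46 + 42) = -113*88 = -9944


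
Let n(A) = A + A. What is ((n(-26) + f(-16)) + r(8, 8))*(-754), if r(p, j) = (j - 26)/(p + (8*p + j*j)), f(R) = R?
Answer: 1746641/34 ≈ 51372.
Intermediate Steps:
n(A) = 2*A
r(p, j) = (-26 + j)/(j**2 + 9*p) (r(p, j) = (-26 + j)/(p + (8*p + j**2)) = (-26 + j)/(p + (j**2 + 8*p)) = (-26 + j)/(j**2 + 9*p))
((n(-26) + f(-16)) + r(8, 8))*(-754) = ((2*(-26) - 16) + (-26 + 8)/(8**2 + 9*8))*(-754) = ((-52 - 16) - 18/(64 + 72))*(-754) = (-68 - 18/136)*(-754) = (-68 + (1/136)*(-18))*(-754) = (-68 - 9/68)*(-754) = -4633/68*(-754) = 1746641/34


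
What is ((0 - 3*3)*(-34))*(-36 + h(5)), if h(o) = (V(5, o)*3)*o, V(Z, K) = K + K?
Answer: 34884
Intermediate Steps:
V(Z, K) = 2*K
h(o) = 6*o**2 (h(o) = ((2*o)*3)*o = (6*o)*o = 6*o**2)
((0 - 3*3)*(-34))*(-36 + h(5)) = ((0 - 3*3)*(-34))*(-36 + 6*5**2) = ((0 - 9)*(-34))*(-36 + 6*25) = (-9*(-34))*(-36 + 150) = 306*114 = 34884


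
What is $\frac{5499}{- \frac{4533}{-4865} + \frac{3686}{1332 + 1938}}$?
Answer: $\frac{1749622329}{655106} \approx 2670.7$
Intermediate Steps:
$\frac{5499}{- \frac{4533}{-4865} + \frac{3686}{1332 + 1938}} = \frac{5499}{\left(-4533\right) \left(- \frac{1}{4865}\right) + \frac{3686}{3270}} = \frac{5499}{\frac{4533}{4865} + 3686 \cdot \frac{1}{3270}} = \frac{5499}{\frac{4533}{4865} + \frac{1843}{1635}} = \frac{5499}{\frac{655106}{318171}} = 5499 \cdot \frac{318171}{655106} = \frac{1749622329}{655106}$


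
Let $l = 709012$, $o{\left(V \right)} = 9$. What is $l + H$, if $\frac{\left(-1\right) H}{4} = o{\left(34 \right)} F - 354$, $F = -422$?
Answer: $725620$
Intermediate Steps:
$H = 16608$ ($H = - 4 \left(9 \left(-422\right) - 354\right) = - 4 \left(-3798 - 354\right) = \left(-4\right) \left(-4152\right) = 16608$)
$l + H = 709012 + 16608 = 725620$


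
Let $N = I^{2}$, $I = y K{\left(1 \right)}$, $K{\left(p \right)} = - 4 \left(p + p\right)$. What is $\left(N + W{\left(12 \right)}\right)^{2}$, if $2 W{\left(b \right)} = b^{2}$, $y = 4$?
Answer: $1201216$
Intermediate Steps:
$K{\left(p \right)} = - 8 p$ ($K{\left(p \right)} = - 4 \cdot 2 p = - 8 p$)
$W{\left(b \right)} = \frac{b^{2}}{2}$
$I = -32$ ($I = 4 \left(\left(-8\right) 1\right) = 4 \left(-8\right) = -32$)
$N = 1024$ ($N = \left(-32\right)^{2} = 1024$)
$\left(N + W{\left(12 \right)}\right)^{2} = \left(1024 + \frac{12^{2}}{2}\right)^{2} = \left(1024 + \frac{1}{2} \cdot 144\right)^{2} = \left(1024 + 72\right)^{2} = 1096^{2} = 1201216$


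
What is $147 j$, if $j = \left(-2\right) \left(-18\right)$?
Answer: $5292$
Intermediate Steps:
$j = 36$
$147 j = 147 \cdot 36 = 5292$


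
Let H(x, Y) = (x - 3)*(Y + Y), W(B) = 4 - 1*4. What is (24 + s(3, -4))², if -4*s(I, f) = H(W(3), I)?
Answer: 3249/4 ≈ 812.25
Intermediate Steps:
W(B) = 0 (W(B) = 4 - 4 = 0)
H(x, Y) = 2*Y*(-3 + x) (H(x, Y) = (-3 + x)*(2*Y) = 2*Y*(-3 + x))
s(I, f) = 3*I/2 (s(I, f) = -I*(-3 + 0)/2 = -I*(-3)/2 = -(-3)*I/2 = 3*I/2)
(24 + s(3, -4))² = (24 + (3/2)*3)² = (24 + 9/2)² = (57/2)² = 3249/4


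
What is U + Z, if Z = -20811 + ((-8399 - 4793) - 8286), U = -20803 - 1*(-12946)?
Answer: -50146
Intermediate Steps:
U = -7857 (U = -20803 + 12946 = -7857)
Z = -42289 (Z = -20811 + (-13192 - 8286) = -20811 - 21478 = -42289)
U + Z = -7857 - 42289 = -50146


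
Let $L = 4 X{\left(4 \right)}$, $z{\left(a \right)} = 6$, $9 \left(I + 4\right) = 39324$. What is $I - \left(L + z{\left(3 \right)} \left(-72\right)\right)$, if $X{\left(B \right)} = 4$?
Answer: $\frac{14344}{3} \approx 4781.3$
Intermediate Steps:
$I = \frac{13096}{3}$ ($I = -4 + \frac{1}{9} \cdot 39324 = -4 + \frac{13108}{3} = \frac{13096}{3} \approx 4365.3$)
$L = 16$ ($L = 4 \cdot 4 = 16$)
$I - \left(L + z{\left(3 \right)} \left(-72\right)\right) = \frac{13096}{3} - \left(16 + 6 \left(-72\right)\right) = \frac{13096}{3} - \left(16 - 432\right) = \frac{13096}{3} - -416 = \frac{13096}{3} + 416 = \frac{14344}{3}$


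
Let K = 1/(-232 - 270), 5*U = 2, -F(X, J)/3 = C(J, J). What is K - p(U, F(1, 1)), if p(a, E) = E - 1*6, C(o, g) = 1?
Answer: 4517/502 ≈ 8.9980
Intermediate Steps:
F(X, J) = -3 (F(X, J) = -3*1 = -3)
U = 2/5 (U = (1/5)*2 = 2/5 ≈ 0.40000)
p(a, E) = -6 + E (p(a, E) = E - 6 = -6 + E)
K = -1/502 (K = 1/(-502) = -1/502 ≈ -0.0019920)
K - p(U, F(1, 1)) = -1/502 - (-6 - 3) = -1/502 - 1*(-9) = -1/502 + 9 = 4517/502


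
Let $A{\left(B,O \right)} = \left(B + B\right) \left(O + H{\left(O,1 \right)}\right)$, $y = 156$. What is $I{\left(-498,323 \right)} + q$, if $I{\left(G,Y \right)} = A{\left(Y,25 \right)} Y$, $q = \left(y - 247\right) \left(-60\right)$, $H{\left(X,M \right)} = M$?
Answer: $5430568$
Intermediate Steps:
$A{\left(B,O \right)} = 2 B \left(1 + O\right)$ ($A{\left(B,O \right)} = \left(B + B\right) \left(O + 1\right) = 2 B \left(1 + O\right)$)
$q = 5460$ ($q = \left(156 - 247\right) \left(-60\right) = \left(-91\right) \left(-60\right) = 5460$)
$I{\left(G,Y \right)} = 52 Y^{2}$ ($I{\left(G,Y \right)} = 2 Y \left(1 + 25\right) Y = 2 Y 26 Y = 52 Y Y = 52 Y^{2}$)
$I{\left(-498,323 \right)} + q = 52 \cdot 323^{2} + 5460 = 52 \cdot 104329 + 5460 = 5425108 + 5460 = 5430568$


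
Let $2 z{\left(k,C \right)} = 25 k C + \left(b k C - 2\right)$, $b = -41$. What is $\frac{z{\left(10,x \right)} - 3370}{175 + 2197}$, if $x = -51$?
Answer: $\frac{709}{2372} \approx 0.2989$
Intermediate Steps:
$z{\left(k,C \right)} = -1 - 8 C k$ ($z{\left(k,C \right)} = \frac{25 k C + \left(- 41 k C - 2\right)}{2} = \frac{25 C k - \left(2 + 41 C k\right)}{2} = \frac{-2 - 16 C k}{2} = -1 - 8 C k$)
$\frac{z{\left(10,x \right)} - 3370}{175 + 2197} = \frac{\left(-1 - \left(-408\right) 10\right) - 3370}{175 + 2197} = \frac{\left(-1 + 4080\right) - 3370}{2372} = \left(4079 - 3370\right) \frac{1}{2372} = 709 \cdot \frac{1}{2372} = \frac{709}{2372}$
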